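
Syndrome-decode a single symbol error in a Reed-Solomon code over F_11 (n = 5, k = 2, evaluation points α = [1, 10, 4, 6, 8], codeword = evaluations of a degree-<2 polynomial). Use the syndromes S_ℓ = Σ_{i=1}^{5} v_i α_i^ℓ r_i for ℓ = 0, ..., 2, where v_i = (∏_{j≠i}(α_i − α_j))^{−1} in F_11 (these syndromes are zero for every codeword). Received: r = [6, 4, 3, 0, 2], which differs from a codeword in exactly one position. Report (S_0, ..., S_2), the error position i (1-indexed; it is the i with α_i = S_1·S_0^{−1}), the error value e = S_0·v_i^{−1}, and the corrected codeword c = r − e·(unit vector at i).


S = (6, 2, 8), error at position 3, error magnitude e = 5, c = [6, 4, 9, 0, 2].

Step 1: column multipliers v_i = (∏_{j≠i}(α_i − α_j))^{−1} mod 11.
  i = 1 (α = 1): (1−10)(1−4)(1−6)(1−8) = (−9)·(−3)·(−5)·(−7) = 945 ≡ 10, so v_1 = 10^{−1} = 10 (mod 11).
  i = 2 (α = 10): (10−1)(10−4)(10−6)(10−8) = 9·6·4·2 = 432 ≡ 3, so v_2 = 3^{−1} = 4 (mod 11).
  i = 3 (α = 4): (4−1)(4−10)(4−6)(4−8) = 3·(−6)·(−2)·(−4) = −144 ≡ 10, so v_3 = 10^{−1} = 10 (mod 11).
  i = 4 (α = 6): (6−1)(6−10)(6−4)(6−8) = 5·(−4)·2·(−2) = 80 ≡ 3, so v_4 = 3^{−1} = 4 (mod 11).
  i = 5 (α = 8): (8−1)(8−10)(8−4)(8−6) = 7·(−2)·4·2 = −112 ≡ 9, so v_5 = 9^{−1} = 5 (mod 11).
  v = [10, 4, 10, 4, 5].
Step 2: syndromes of r = [6, 4, 3, 0, 2] (all sums mod 11).
  S_0 = Σ v_i r_i = 10·6 + 4·4 + 10·3 + 4·0 + 5·2 = 116 ≡ 6.
  S_1 = Σ v_i α_i r_i = 10·1·6 + 4·10·4 + 10·4·3 + 4·6·0 + 5·8·2 = 420 ≡ 2.
  α_i^2 mod 11 = [1, 1, 5, 3, 9].
  S_2 = Σ v_i α_i^2 r_i = 10·1·6 + 4·1·4 + 10·5·3 + 4·3·0 + 5·9·2 = 316 ≡ 8.
  S = (6, 2, 8) ≠ 0, so r is not a codeword (an error is present).
Step 3: locate the error. For a single error e at position i, S_ℓ = v_i·e·α_i^ℓ, so α_err = S_1/S_0.
  S_0^{−1} = 6^{−1} = 2 (mod 11), so α_err = 2·2 = 4 ≡ 4 = α_3. Error position i = 3.
  Consistency check: S_2/S_1 = 8·6 = 48 ≡ 4 = α_err ✓ (single-error assumption holds).
Step 4: error magnitude e = S_0/v_3 = S_0·∏_{j≠3}(α_3 − α_j) = 6·10 = 60 ≡ 5 (mod 11).
Step 5: correct position 3: c_3 = r_3 − e = 3 − 5 ≡ 9 (mod 11). Hence c = [6, 4, 9, 0, 2].
  Check: interpolating c through the α_i gives m(x) = 5 + 1·x (degree < 2) with m(α_i) = c_i for every i, so c is indeed a codeword.


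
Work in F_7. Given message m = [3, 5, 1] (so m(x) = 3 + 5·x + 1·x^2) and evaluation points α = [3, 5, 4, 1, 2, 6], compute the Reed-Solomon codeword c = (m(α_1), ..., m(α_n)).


c = [6, 4, 4, 2, 3, 6]

Message polynomial: m(x) = 3 + 5·x + 1·x^2 (mod 7).
For each evaluation point α_i, compute m(α_i) mod 7:
  α_1 = 3: Horner steps 1 → 1 → 6, so m(3) = 6.
  α_2 = 5: Horner steps 1 → 3 → 4, so m(5) = 4.
  α_3 = 4: Horner steps 1 → 2 → 4, so m(4) = 4.
  α_4 = 1: Horner steps 1 → 6 → 2, so m(1) = 2.
  α_5 = 2: Horner steps 1 → 0 → 3, so m(2) = 3.
  α_6 = 6: Horner steps 1 → 4 → 6, so m(6) = 6.
Codeword c = [6, 4, 4, 2, 3, 6] ∈ F_7^6.


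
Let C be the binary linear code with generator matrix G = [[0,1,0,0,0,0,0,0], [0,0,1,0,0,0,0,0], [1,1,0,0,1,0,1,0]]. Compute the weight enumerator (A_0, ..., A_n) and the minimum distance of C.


Weight distribution: A_0 = 1, A_1 = 2, A_2 = 1, A_3 = 1, A_4 = 2, A_5 = 1. Minimum distance d = 1.

Enumerate all 2^3 = 8 messages m ∈ F_2^3.
For each, compute codeword c = mG in F_2^8, then tally its weight.
  m = 000 → c = 00000000, weight = 0.
  m = 100 → c = 01000000, weight = 1.
  m = 010 → c = 00100000, weight = 1.
  m = 110 → c = 01100000, weight = 2.
  m = 001 → c = 11001010, weight = 4.
  m = 101 → c = 10001010, weight = 3.
  m = 011 → c = 11101010, weight = 5.
  m = 111 → c = 10101010, weight = 4.
Tally weights:
  weight 0: 1 codewords.
  weight 1: 2 codewords.
  weight 2: 1 codewords.
  weight 3: 1 codewords.
  weight 4: 2 codewords.
  weight 5: 1 codewords.
Minimum distance d = smallest w > 0 with A_w > 0 = 1.
Sanity: Σ A_w = 8 = 2^3 = 8 ✓.


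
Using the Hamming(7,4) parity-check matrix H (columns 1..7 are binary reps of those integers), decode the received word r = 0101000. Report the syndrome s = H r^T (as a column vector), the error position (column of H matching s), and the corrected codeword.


s = (1, 1, 0)^T, error position = 6, corrected codeword c = 0101010

Compute s = H r^T mod 2 one row at a time:
  s_1 = 1 + 0 + 0 + 0 = 1 ≡ 1 (mod 2).
  s_2 = 1 + 0 + 0 + 0 = 1 ≡ 1 (mod 2).
  s_3 = 0 + 0 + 0 + 0 = 0 ≡ 0 (mod 2).
s = (1, 1, 0)^T — this equals column 6 of H (binary 110), so error is at position 6.
Correct: flip bit 6 of r = 0101000 to get c = 0101010.


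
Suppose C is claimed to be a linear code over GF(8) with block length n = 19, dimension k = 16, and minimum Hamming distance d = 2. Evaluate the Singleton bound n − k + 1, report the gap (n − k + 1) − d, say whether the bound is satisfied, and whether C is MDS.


Singleton RHS = n − k + 1 = 4, slack = 2, bound satisfied, not MDS.

Singleton bound: d ≤ n − k + 1.
Here n = 19, k = 16, so n − k + 1 = 4.
Given d = 2, check d ≤ 4: YES.
Slack = (n − k + 1) − d = 2.
The code is NOT MDS (slack = 2 > 0).
Description: the claimed parameters are [19, 16, 2]_8; such a code would be non-MDS.


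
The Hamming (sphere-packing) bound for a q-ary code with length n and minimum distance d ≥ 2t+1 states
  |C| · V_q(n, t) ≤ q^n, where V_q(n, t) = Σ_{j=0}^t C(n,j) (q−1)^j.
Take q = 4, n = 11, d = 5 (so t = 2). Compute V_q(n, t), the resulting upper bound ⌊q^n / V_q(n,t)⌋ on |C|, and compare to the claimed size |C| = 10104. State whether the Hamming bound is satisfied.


V_q(n, t) = 529, q^n = 4194304, Hamming bound = 7928, |C| = 10104 > bound (violated).

Step 1: Compute V_q(n, t) = Σ_{j=0}^2 C(n, j) (q−1)^j.
  j = 0: C(11,0)·(3)^0 = 1·1 = 1.
  j = 1: C(11,1)·(3)^1 = 11·3 = 33.
  j = 2: C(11,2)·(3)^2 = 55·9 = 495.
  V_q(n, t) = 1 + 33 + 495 = 529.
Step 2: q^n = 4^11 = 4194304.
Step 3: Hamming bound ⌊q^n / V_q(n,t)⌋ = ⌊4194304/529⌋ = 7928.
Step 4: Compare |C| = 10104 to 7928: violated.
The claimed |C| lies above the Hamming bound, so no 4-ary code of length 11 with d ≥ 5 can have 10104 codewords.


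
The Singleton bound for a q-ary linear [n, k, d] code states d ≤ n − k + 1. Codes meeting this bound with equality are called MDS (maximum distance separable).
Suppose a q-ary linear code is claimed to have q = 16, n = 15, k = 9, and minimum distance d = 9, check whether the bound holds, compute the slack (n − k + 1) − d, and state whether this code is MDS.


Singleton RHS = n − k + 1 = 7, slack = -2, bound violated (no such code; not MDS).

Singleton bound: d ≤ n − k + 1.
Here n = 15, k = 9, so n − k + 1 = 7.
Given d = 9, check d ≤ 7: NO.
Slack = (n − k + 1) − d = -2.
The slack is negative: d = 9 exceeds n − k + 1 = 7 by 2, so the Singleton bound is violated and no linear [15, 9, 9]_16 code can exist. In particular it is not MDS (MDS requires d = n − k + 1 exactly).
Description: the claimed parameters are [15, 9, 9]_16; such a code would be impossible (violates the Singleton bound).


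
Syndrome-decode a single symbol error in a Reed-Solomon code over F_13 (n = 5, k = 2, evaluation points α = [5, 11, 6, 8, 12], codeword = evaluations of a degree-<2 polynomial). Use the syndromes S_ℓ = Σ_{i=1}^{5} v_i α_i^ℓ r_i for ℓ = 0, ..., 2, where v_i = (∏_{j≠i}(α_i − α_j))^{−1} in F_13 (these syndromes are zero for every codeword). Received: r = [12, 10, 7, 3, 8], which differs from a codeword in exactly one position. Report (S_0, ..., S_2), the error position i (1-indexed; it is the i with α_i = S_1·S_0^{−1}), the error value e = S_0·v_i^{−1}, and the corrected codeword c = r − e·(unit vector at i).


S = (9, 6, 4), error at position 1, error magnitude e = 3, c = [9, 10, 7, 3, 8].

Step 1: column multipliers v_i = (∏_{j≠i}(α_i − α_j))^{−1} mod 13.
  i = 1 (α = 5): (5−11)(5−6)(5−8)(5−12) = (−6)·(−1)·(−3)·(−7) = 126 ≡ 9, so v_1 = 9^{−1} = 3 (mod 13).
  i = 2 (α = 11): (11−5)(11−6)(11−8)(11−12) = 6·5·3·(−1) = −90 ≡ 1, so v_2 = 1^{−1} = 1 (mod 13).
  i = 3 (α = 6): (6−5)(6−11)(6−8)(6−12) = 1·(−5)·(−2)·(−6) = −60 ≡ 5, so v_3 = 5^{−1} = 8 (mod 13).
  i = 4 (α = 8): (8−5)(8−11)(8−6)(8−12) = 3·(−3)·2·(−4) = 72 ≡ 7, so v_4 = 7^{−1} = 2 (mod 13).
  i = 5 (α = 12): (12−5)(12−11)(12−6)(12−8) = 7·1·6·4 = 168 ≡ 12, so v_5 = 12^{−1} = 12 (mod 13).
  v = [3, 1, 8, 2, 12].
Step 2: syndromes of r = [12, 10, 7, 3, 8] (all sums mod 13).
  S_0 = Σ v_i r_i = 3·12 + 1·10 + 8·7 + 2·3 + 12·8 = 204 ≡ 9.
  S_1 = Σ v_i α_i r_i = 3·5·12 + 1·11·10 + 8·6·7 + 2·8·3 + 12·12·8 = 1826 ≡ 6.
  α_i^2 mod 13 = [12, 4, 10, 12, 1].
  S_2 = Σ v_i α_i^2 r_i = 3·12·12 + 1·4·10 + 8·10·7 + 2·12·3 + 12·1·8 = 1200 ≡ 4.
  S = (9, 6, 4) ≠ 0, so r is not a codeword (an error is present).
Step 3: locate the error. For a single error e at position i, S_ℓ = v_i·e·α_i^ℓ, so α_err = S_1/S_0.
  S_0^{−1} = 9^{−1} = 3 (mod 13), so α_err = 6·3 = 18 ≡ 5 = α_1. Error position i = 1.
  Consistency check: S_2/S_1 = 4·11 = 44 ≡ 5 = α_err ✓ (single-error assumption holds).
Step 4: error magnitude e = S_0/v_1 = S_0·∏_{j≠1}(α_1 − α_j) = 9·9 = 81 ≡ 3 (mod 13).
Step 5: correct position 1: c_1 = r_1 − e = 12 − 3 ≡ 9 (mod 13). Hence c = [9, 10, 7, 3, 8].
  Check: interpolating c through the α_i gives m(x) = 6 + 11·x (degree < 2) with m(α_i) = c_i for every i, so c is indeed a codeword.


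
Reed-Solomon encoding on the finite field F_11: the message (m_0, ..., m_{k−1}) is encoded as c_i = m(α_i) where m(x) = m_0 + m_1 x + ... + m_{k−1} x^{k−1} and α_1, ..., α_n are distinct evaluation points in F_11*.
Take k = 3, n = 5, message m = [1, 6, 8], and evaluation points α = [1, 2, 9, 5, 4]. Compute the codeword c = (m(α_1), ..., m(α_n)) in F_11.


c = [4, 1, 10, 0, 10]

Message polynomial: m(x) = 1 + 6·x + 8·x^2 (mod 11).
For each evaluation point α_i, compute m(α_i) mod 11:
  α_1 = 1: Horner steps 8 → 3 → 4, so m(1) = 4.
  α_2 = 2: Horner steps 8 → 0 → 1, so m(2) = 1.
  α_3 = 9: Horner steps 8 → 1 → 10, so m(9) = 10.
  α_4 = 5: Horner steps 8 → 2 → 0, so m(5) = 0.
  α_5 = 4: Horner steps 8 → 5 → 10, so m(4) = 10.
Codeword c = [4, 1, 10, 0, 10] ∈ F_11^5.


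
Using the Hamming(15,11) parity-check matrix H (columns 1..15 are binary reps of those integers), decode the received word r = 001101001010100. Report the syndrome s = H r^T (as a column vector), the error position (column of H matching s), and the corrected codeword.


s = (1, 1, 1, 0)^T, error position = 14, corrected codeword c = 001101001010110

Compute s = H r^T mod 2 one row at a time:
  s_1 = 0 + 1 + 0 + 1 + 0 + 1 + 0 + 0 = 3 ≡ 1 (mod 2).
  s_2 = 1 + 0 + 1 + 0 + 0 + 1 + 0 + 0 = 3 ≡ 1 (mod 2).
  s_3 = 0 + 1 + 1 + 0 + 0 + 1 + 0 + 0 = 3 ≡ 1 (mod 2).
  s_4 = 0 + 1 + 0 + 0 + 1 + 1 + 1 + 0 = 4 ≡ 0 (mod 2).
s = (1, 1, 1, 0)^T — this equals column 14 of H (binary 1110), so error is at position 14.
Correct: flip bit 14 of r = 001101001010100 to get c = 001101001010110.


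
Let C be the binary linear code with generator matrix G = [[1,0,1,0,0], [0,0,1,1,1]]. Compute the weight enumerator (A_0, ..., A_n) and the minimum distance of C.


Weight distribution: A_0 = 1, A_2 = 1, A_3 = 2. Minimum distance d = 2.

Enumerate all 2^2 = 4 messages m ∈ F_2^2.
For each, compute codeword c = mG in F_2^5, then tally its weight.
  m = 00 → c = 00000, weight = 0.
  m = 10 → c = 10100, weight = 2.
  m = 01 → c = 00111, weight = 3.
  m = 11 → c = 10011, weight = 3.
Tally weights:
  weight 0: 1 codewords.
  weight 2: 1 codewords.
  weight 3: 2 codewords.
Minimum distance d = smallest w > 0 with A_w > 0 = 2.
Sanity: Σ A_w = 4 = 2^2 = 4 ✓.


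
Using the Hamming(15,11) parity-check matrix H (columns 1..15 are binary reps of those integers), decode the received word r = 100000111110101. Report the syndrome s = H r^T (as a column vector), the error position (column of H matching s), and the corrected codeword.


s = (0, 1, 0, 0)^T, error position = 4, corrected codeword c = 100100111110101

Compute s = H r^T mod 2 one row at a time:
  s_1 = 1 + 1 + 1 + 1 + 0 + 1 + 0 + 1 = 6 ≡ 0 (mod 2).
  s_2 = 0 + 0 + 0 + 1 + 0 + 1 + 0 + 1 = 3 ≡ 1 (mod 2).
  s_3 = 0 + 0 + 0 + 1 + 1 + 1 + 0 + 1 = 4 ≡ 0 (mod 2).
  s_4 = 1 + 0 + 0 + 1 + 1 + 1 + 1 + 1 = 6 ≡ 0 (mod 2).
s = (0, 1, 0, 0)^T — this equals column 4 of H (binary 0100), so error is at position 4.
Correct: flip bit 4 of r = 100000111110101 to get c = 100100111110101.


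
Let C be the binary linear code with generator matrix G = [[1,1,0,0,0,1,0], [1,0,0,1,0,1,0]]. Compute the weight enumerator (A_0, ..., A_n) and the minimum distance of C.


Weight distribution: A_0 = 1, A_2 = 1, A_3 = 2. Minimum distance d = 2.

Enumerate all 2^2 = 4 messages m ∈ F_2^2.
For each, compute codeword c = mG in F_2^7, then tally its weight.
  m = 00 → c = 0000000, weight = 0.
  m = 10 → c = 1100010, weight = 3.
  m = 01 → c = 1001010, weight = 3.
  m = 11 → c = 0101000, weight = 2.
Tally weights:
  weight 0: 1 codewords.
  weight 2: 1 codewords.
  weight 3: 2 codewords.
Minimum distance d = smallest w > 0 with A_w > 0 = 2.
Sanity: Σ A_w = 4 = 2^2 = 4 ✓.


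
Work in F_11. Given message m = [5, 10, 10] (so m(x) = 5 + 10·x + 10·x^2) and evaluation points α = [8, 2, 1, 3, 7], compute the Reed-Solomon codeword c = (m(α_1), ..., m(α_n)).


c = [10, 10, 3, 4, 4]

Message polynomial: m(x) = 5 + 10·x + 10·x^2 (mod 11).
For each evaluation point α_i, compute m(α_i) mod 11:
  α_1 = 8: Horner steps 10 → 2 → 10, so m(8) = 10.
  α_2 = 2: Horner steps 10 → 8 → 10, so m(2) = 10.
  α_3 = 1: Horner steps 10 → 9 → 3, so m(1) = 3.
  α_4 = 3: Horner steps 10 → 7 → 4, so m(3) = 4.
  α_5 = 7: Horner steps 10 → 3 → 4, so m(7) = 4.
Codeword c = [10, 10, 3, 4, 4] ∈ F_11^5.


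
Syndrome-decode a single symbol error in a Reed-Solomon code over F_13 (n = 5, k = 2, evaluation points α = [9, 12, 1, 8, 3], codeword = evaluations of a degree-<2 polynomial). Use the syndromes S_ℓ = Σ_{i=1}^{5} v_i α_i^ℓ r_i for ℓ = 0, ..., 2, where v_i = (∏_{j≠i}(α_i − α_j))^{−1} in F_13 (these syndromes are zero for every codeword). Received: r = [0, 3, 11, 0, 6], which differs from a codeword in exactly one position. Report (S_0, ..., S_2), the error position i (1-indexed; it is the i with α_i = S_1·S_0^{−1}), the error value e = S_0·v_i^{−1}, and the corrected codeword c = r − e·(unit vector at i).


S = (4, 10, 12), error at position 1, error magnitude e = 9, c = [4, 3, 11, 0, 6].

Step 1: column multipliers v_i = (∏_{j≠i}(α_i − α_j))^{−1} mod 13.
  i = 1 (α = 9): (9−12)(9−1)(9−8)(9−3) = (−3)·8·1·6 = −144 ≡ 12, so v_1 = 12^{−1} = 12 (mod 13).
  i = 2 (α = 12): (12−9)(12−1)(12−8)(12−3) = 3·11·4·9 = 1188 ≡ 5, so v_2 = 5^{−1} = 8 (mod 13).
  i = 3 (α = 1): (1−9)(1−12)(1−8)(1−3) = (−8)·(−11)·(−7)·(−2) = 1232 ≡ 10, so v_3 = 10^{−1} = 4 (mod 13).
  i = 4 (α = 8): (8−9)(8−12)(8−1)(8−3) = (−1)·(−4)·7·5 = 140 ≡ 10, so v_4 = 10^{−1} = 4 (mod 13).
  i = 5 (α = 3): (3−9)(3−12)(3−1)(3−8) = (−6)·(−9)·2·(−5) = −540 ≡ 6, so v_5 = 6^{−1} = 11 (mod 13).
  v = [12, 8, 4, 4, 11].
Step 2: syndromes of r = [0, 3, 11, 0, 6] (all sums mod 13).
  S_0 = Σ v_i r_i = 12·0 + 8·3 + 4·11 + 4·0 + 11·6 = 134 ≡ 4.
  S_1 = Σ v_i α_i r_i = 12·9·0 + 8·12·3 + 4·1·11 + 4·8·0 + 11·3·6 = 530 ≡ 10.
  α_i^2 mod 13 = [3, 1, 1, 12, 9].
  S_2 = Σ v_i α_i^2 r_i = 12·3·0 + 8·1·3 + 4·1·11 + 4·12·0 + 11·9·6 = 662 ≡ 12.
  S = (4, 10, 12) ≠ 0, so r is not a codeword (an error is present).
Step 3: locate the error. For a single error e at position i, S_ℓ = v_i·e·α_i^ℓ, so α_err = S_1/S_0.
  S_0^{−1} = 4^{−1} = 10 (mod 13), so α_err = 10·10 = 100 ≡ 9 = α_1. Error position i = 1.
  Consistency check: S_2/S_1 = 12·4 = 48 ≡ 9 = α_err ✓ (single-error assumption holds).
Step 4: error magnitude e = S_0/v_1 = S_0·∏_{j≠1}(α_1 − α_j) = 4·12 = 48 ≡ 9 (mod 13).
Step 5: correct position 1: c_1 = r_1 − e = 0 − 9 ≡ 4 (mod 13). Hence c = [4, 3, 11, 0, 6].
  Check: interpolating c through the α_i gives m(x) = 7 + 4·x (degree < 2) with m(α_i) = c_i for every i, so c is indeed a codeword.


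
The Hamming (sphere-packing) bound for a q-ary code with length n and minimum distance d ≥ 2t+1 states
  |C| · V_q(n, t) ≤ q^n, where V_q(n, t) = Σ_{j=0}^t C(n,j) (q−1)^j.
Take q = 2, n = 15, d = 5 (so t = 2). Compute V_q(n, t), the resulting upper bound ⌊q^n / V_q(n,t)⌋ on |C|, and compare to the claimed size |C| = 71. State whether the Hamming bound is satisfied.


V_q(n, t) = 121, q^n = 32768, Hamming bound = 270, |C| = 71 ≤ bound (satisfied).

Step 1: Compute V_q(n, t) = Σ_{j=0}^2 C(n, j) (q−1)^j.
  j = 0: C(15,0)·(1)^0 = 1·1 = 1.
  j = 1: C(15,1)·(1)^1 = 15·1 = 15.
  j = 2: C(15,2)·(1)^2 = 105·1 = 105.
  V_q(n, t) = 1 + 15 + 105 = 121.
Step 2: q^n = 2^15 = 32768.
Step 3: Hamming bound ⌊q^n / V_q(n,t)⌋ = ⌊32768/121⌋ = 270.
Step 4: Compare |C| = 71 to 270: satisfied.
The claimed |C| lies below the Hamming bound.


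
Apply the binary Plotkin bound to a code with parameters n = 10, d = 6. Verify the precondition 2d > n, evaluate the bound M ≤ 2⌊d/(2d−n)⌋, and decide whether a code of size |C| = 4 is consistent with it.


Plotkin bound M ≤ 6; given |C| = 4 ≤ bound (satisfied).

Check applicability: 2d = 12, n = 10.
2d − n = 2 > 0, so Plotkin applies.
Compute d/(2d−n) = 6/2 ≈ 3.0000.
⌊d/(2d−n)⌋ = 3.
Plotkin bound: M ≤ 2·3 = 6.
Given |C| = 4, check: satisfied.
This |C| is below the Plotkin bound.


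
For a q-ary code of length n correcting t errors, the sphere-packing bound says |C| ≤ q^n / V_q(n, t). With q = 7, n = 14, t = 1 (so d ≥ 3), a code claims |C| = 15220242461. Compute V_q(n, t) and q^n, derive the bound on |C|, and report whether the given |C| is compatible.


V_q(n, t) = 85, q^n = 678223072849, Hamming bound = 7979094974, |C| = 15220242461 > bound (violated).

Step 1: Compute V_q(n, t) = Σ_{j=0}^1 C(n, j) (q−1)^j.
  j = 0: C(14,0)·(6)^0 = 1·1 = 1.
  j = 1: C(14,1)·(6)^1 = 14·6 = 84.
  V_q(n, t) = 1 + 84 = 85.
Step 2: q^n = 7^14 = 678223072849.
Step 3: Hamming bound ⌊q^n / V_q(n,t)⌋ = ⌊678223072849/85⌋ = 7979094974.
Step 4: Compare |C| = 15220242461 to 7979094974: violated.
The claimed |C| lies above the Hamming bound, so no 7-ary code of length 14 with d ≥ 3 can have 15220242461 codewords.


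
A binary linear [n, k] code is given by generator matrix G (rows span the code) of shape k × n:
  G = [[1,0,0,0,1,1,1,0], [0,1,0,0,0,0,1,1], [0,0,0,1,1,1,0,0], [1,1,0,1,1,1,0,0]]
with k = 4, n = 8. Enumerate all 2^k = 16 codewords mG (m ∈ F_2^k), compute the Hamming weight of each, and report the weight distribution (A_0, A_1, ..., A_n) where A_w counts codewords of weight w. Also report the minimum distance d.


Weight distribution: A_0 = 1, A_2 = 2, A_3 = 6, A_4 = 3, A_5 = 2, A_6 = 2. Minimum distance d = 2.

Enumerate all 2^4 = 16 messages m ∈ F_2^4.
For each, compute codeword c = mG in F_2^8, then tally its weight.
  m = 0000 → c = 00000000, weight = 0.
  m = 1000 → c = 10001110, weight = 4.
  m = 0100 → c = 01000011, weight = 3.
  m = 1100 → c = 11001101, weight = 5.
  m = 0010 → c = 00011100, weight = 3.
  m = 1010 → c = 10010010, weight = 3.
  m = 0110 → c = 01011111, weight = 6.
  m = 1110 → c = 11010001, weight = 4.
  m = 0001 → c = 11011100, weight = 5.
  m = 1001 → c = 01010010, weight = 3.
  m = 0101 → c = 10011111, weight = 6.
  m = 1101 → c = 00010001, weight = 2.
  m = 0011 → c = 11000000, weight = 2.
  m = 1011 → c = 01001110, weight = 4.
  m = 0111 → c = 10000011, weight = 3.
  m = 1111 → c = 00001101, weight = 3.
Tally weights:
  weight 0: 1 codewords.
  weight 2: 2 codewords.
  weight 3: 6 codewords.
  weight 4: 3 codewords.
  weight 5: 2 codewords.
  weight 6: 2 codewords.
Minimum distance d = smallest w > 0 with A_w > 0 = 2.
Sanity: Σ A_w = 16 = 2^4 = 16 ✓.


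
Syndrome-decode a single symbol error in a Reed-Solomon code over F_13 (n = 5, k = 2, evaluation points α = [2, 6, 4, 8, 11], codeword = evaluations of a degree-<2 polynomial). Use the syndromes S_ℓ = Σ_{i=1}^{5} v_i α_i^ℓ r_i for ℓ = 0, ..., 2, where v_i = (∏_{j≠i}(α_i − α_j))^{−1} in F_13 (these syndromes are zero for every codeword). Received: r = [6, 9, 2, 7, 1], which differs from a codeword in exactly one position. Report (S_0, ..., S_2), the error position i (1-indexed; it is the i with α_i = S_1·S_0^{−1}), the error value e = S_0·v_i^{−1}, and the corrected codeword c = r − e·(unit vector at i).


S = (12, 7, 3), error at position 2, error magnitude e = 11, c = [6, 11, 2, 7, 1].

Step 1: column multipliers v_i = (∏_{j≠i}(α_i − α_j))^{−1} mod 13.
  i = 1 (α = 2): (2−6)(2−4)(2−8)(2−11) = (−4)·(−2)·(−6)·(−9) = 432 ≡ 3, so v_1 = 3^{−1} = 9 (mod 13).
  i = 2 (α = 6): (6−2)(6−4)(6−8)(6−11) = 4·2·(−2)·(−5) = 80 ≡ 2, so v_2 = 2^{−1} = 7 (mod 13).
  i = 3 (α = 4): (4−2)(4−6)(4−8)(4−11) = 2·(−2)·(−4)·(−7) = −112 ≡ 5, so v_3 = 5^{−1} = 8 (mod 13).
  i = 4 (α = 8): (8−2)(8−6)(8−4)(8−11) = 6·2·4·(−3) = −144 ≡ 12, so v_4 = 12^{−1} = 12 (mod 13).
  i = 5 (α = 11): (11−2)(11−6)(11−4)(11−8) = 9·5·7·3 = 945 ≡ 9, so v_5 = 9^{−1} = 3 (mod 13).
  v = [9, 7, 8, 12, 3].
Step 2: syndromes of r = [6, 9, 2, 7, 1] (all sums mod 13).
  S_0 = Σ v_i r_i = 9·6 + 7·9 + 8·2 + 12·7 + 3·1 = 220 ≡ 12.
  S_1 = Σ v_i α_i r_i = 9·2·6 + 7·6·9 + 8·4·2 + 12·8·7 + 3·11·1 = 1255 ≡ 7.
  α_i^2 mod 13 = [4, 10, 3, 12, 4].
  S_2 = Σ v_i α_i^2 r_i = 9·4·6 + 7·10·9 + 8·3·2 + 12·12·7 + 3·4·1 = 1914 ≡ 3.
  S = (12, 7, 3) ≠ 0, so r is not a codeword (an error is present).
Step 3: locate the error. For a single error e at position i, S_ℓ = v_i·e·α_i^ℓ, so α_err = S_1/S_0.
  S_0^{−1} = 12^{−1} = 12 (mod 13), so α_err = 7·12 = 84 ≡ 6 = α_2. Error position i = 2.
  Consistency check: S_2/S_1 = 3·2 = 6 ≡ 6 = α_err ✓ (single-error assumption holds).
Step 4: error magnitude e = S_0/v_2 = S_0·∏_{j≠2}(α_2 − α_j) = 12·2 = 24 ≡ 11 (mod 13).
Step 5: correct position 2: c_2 = r_2 − e = 9 − 11 ≡ 11 (mod 13). Hence c = [6, 11, 2, 7, 1].
  Check: interpolating c through the α_i gives m(x) = 10 + 11·x (degree < 2) with m(α_i) = c_i for every i, so c is indeed a codeword.


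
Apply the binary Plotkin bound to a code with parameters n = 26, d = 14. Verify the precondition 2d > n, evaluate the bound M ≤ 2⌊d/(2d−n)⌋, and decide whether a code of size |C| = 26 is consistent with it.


Plotkin bound M ≤ 14; given |C| = 26 > bound (violated).

Check applicability: 2d = 28, n = 26.
2d − n = 2 > 0, so Plotkin applies.
Compute d/(2d−n) = 14/2 ≈ 7.0000.
⌊d/(2d−n)⌋ = 7.
Plotkin bound: M ≤ 2·7 = 14.
Given |C| = 26, check: VIOLATED.
This |C| is above the Plotkin bound, so no binary code with n = 26, d = 14 and 26 codewords exists.


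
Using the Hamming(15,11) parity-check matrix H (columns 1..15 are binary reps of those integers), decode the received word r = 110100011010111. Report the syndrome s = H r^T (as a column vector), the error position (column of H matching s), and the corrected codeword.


s = (0, 0, 0, 1)^T, error position = 1, corrected codeword c = 010100011010111

Compute s = H r^T mod 2 one row at a time:
  s_1 = 1 + 1 + 0 + 1 + 0 + 1 + 1 + 1 = 6 ≡ 0 (mod 2).
  s_2 = 1 + 0 + 0 + 0 + 0 + 1 + 1 + 1 = 4 ≡ 0 (mod 2).
  s_3 = 1 + 0 + 0 + 0 + 0 + 1 + 1 + 1 = 4 ≡ 0 (mod 2).
  s_4 = 1 + 0 + 0 + 0 + 1 + 1 + 1 + 1 = 5 ≡ 1 (mod 2).
s = (0, 0, 0, 1)^T — this equals column 1 of H (binary 0001), so error is at position 1.
Correct: flip bit 1 of r = 110100011010111 to get c = 010100011010111.


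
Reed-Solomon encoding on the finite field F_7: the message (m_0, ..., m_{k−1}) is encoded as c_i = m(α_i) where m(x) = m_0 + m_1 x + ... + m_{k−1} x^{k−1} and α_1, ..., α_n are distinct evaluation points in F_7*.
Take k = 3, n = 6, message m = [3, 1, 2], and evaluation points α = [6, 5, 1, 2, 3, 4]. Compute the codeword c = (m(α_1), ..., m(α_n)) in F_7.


c = [4, 2, 6, 6, 3, 4]

Message polynomial: m(x) = 3 + 1·x + 2·x^2 (mod 7).
For each evaluation point α_i, compute m(α_i) mod 7:
  α_1 = 6: Horner steps 2 → 6 → 4, so m(6) = 4.
  α_2 = 5: Horner steps 2 → 4 → 2, so m(5) = 2.
  α_3 = 1: Horner steps 2 → 3 → 6, so m(1) = 6.
  α_4 = 2: Horner steps 2 → 5 → 6, so m(2) = 6.
  α_5 = 3: Horner steps 2 → 0 → 3, so m(3) = 3.
  α_6 = 4: Horner steps 2 → 2 → 4, so m(4) = 4.
Codeword c = [4, 2, 6, 6, 3, 4] ∈ F_7^6.


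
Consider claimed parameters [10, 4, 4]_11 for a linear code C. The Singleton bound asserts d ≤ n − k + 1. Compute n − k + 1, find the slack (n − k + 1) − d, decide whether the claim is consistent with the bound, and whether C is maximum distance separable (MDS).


Singleton RHS = n − k + 1 = 7, slack = 3, bound satisfied, not MDS.

Singleton bound: d ≤ n − k + 1.
Here n = 10, k = 4, so n − k + 1 = 7.
Given d = 4, check d ≤ 7: YES.
Slack = (n − k + 1) − d = 3.
The code is NOT MDS (slack = 3 > 0).
Description: the claimed parameters are [10, 4, 4]_11; such a code would be non-MDS.


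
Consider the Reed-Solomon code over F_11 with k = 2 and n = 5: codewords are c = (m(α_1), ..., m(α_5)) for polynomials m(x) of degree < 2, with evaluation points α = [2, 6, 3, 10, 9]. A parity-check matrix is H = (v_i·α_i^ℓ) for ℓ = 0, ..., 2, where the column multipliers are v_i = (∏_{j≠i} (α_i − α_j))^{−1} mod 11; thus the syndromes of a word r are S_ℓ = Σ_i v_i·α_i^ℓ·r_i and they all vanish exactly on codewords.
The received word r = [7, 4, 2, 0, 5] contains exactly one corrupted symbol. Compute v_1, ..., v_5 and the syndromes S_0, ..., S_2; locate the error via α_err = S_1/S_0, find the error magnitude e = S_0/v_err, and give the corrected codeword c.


S = (6, 3, 7), error at position 2, error magnitude e = 6, c = [7, 9, 2, 0, 5].

Step 1: column multipliers v_i = (∏_{j≠i}(α_i − α_j))^{−1} mod 11.
  i = 1 (α = 2): (2−6)(2−3)(2−10)(2−9) = (−4)·(−1)·(−8)·(−7) = 224 ≡ 4, so v_1 = 4^{−1} = 3 (mod 11).
  i = 2 (α = 6): (6−2)(6−3)(6−10)(6−9) = 4·3·(−4)·(−3) = 144 ≡ 1, so v_2 = 1^{−1} = 1 (mod 11).
  i = 3 (α = 3): (3−2)(3−6)(3−10)(3−9) = 1·(−3)·(−7)·(−6) = −126 ≡ 6, so v_3 = 6^{−1} = 2 (mod 11).
  i = 4 (α = 10): (10−2)(10−6)(10−3)(10−9) = 8·4·7·1 = 224 ≡ 4, so v_4 = 4^{−1} = 3 (mod 11).
  i = 5 (α = 9): (9−2)(9−6)(9−3)(9−10) = 7·3·6·(−1) = −126 ≡ 6, so v_5 = 6^{−1} = 2 (mod 11).
  v = [3, 1, 2, 3, 2].
Step 2: syndromes of r = [7, 4, 2, 0, 5] (all sums mod 11).
  S_0 = Σ v_i r_i = 3·7 + 1·4 + 2·2 + 3·0 + 2·5 = 39 ≡ 6.
  S_1 = Σ v_i α_i r_i = 3·2·7 + 1·6·4 + 2·3·2 + 3·10·0 + 2·9·5 = 168 ≡ 3.
  α_i^2 mod 11 = [4, 3, 9, 1, 4].
  S_2 = Σ v_i α_i^2 r_i = 3·4·7 + 1·3·4 + 2·9·2 + 3·1·0 + 2·4·5 = 172 ≡ 7.
  S = (6, 3, 7) ≠ 0, so r is not a codeword (an error is present).
Step 3: locate the error. For a single error e at position i, S_ℓ = v_i·e·α_i^ℓ, so α_err = S_1/S_0.
  S_0^{−1} = 6^{−1} = 2 (mod 11), so α_err = 3·2 = 6 ≡ 6 = α_2. Error position i = 2.
  Consistency check: S_2/S_1 = 7·4 = 28 ≡ 6 = α_err ✓ (single-error assumption holds).
Step 4: error magnitude e = S_0/v_2 = S_0·∏_{j≠2}(α_2 − α_j) = 6·1 = 6 ≡ 6 (mod 11).
Step 5: correct position 2: c_2 = r_2 − e = 4 − 6 ≡ 9 (mod 11). Hence c = [7, 9, 2, 0, 5].
  Check: interpolating c through the α_i gives m(x) = 6 + 6·x (degree < 2) with m(α_i) = c_i for every i, so c is indeed a codeword.


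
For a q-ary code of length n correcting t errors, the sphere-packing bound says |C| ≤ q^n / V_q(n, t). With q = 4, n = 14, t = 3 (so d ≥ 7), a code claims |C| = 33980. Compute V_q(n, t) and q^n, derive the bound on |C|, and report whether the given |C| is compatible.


V_q(n, t) = 10690, q^n = 268435456, Hamming bound = 25110, |C| = 33980 > bound (violated).

Step 1: Compute V_q(n, t) = Σ_{j=0}^3 C(n, j) (q−1)^j.
  j = 0: C(14,0)·(3)^0 = 1·1 = 1.
  j = 1: C(14,1)·(3)^1 = 14·3 = 42.
  j = 2: C(14,2)·(3)^2 = 91·9 = 819.
  j = 3: C(14,3)·(3)^3 = 364·27 = 9828.
  V_q(n, t) = 1 + 42 + 819 + 9828 = 10690.
Step 2: q^n = 4^14 = 268435456.
Step 3: Hamming bound ⌊q^n / V_q(n,t)⌋ = ⌊268435456/10690⌋ = 25110.
Step 4: Compare |C| = 33980 to 25110: violated.
The claimed |C| lies above the Hamming bound, so no 4-ary code of length 14 with d ≥ 7 can have 33980 codewords.


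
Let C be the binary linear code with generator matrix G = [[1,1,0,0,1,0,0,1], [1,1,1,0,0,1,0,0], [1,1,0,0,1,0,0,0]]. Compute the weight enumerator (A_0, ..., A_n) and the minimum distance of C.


Weight distribution: A_0 = 1, A_1 = 1, A_3 = 2, A_4 = 3, A_5 = 1. Minimum distance d = 1.

Enumerate all 2^3 = 8 messages m ∈ F_2^3.
For each, compute codeword c = mG in F_2^8, then tally its weight.
  m = 000 → c = 00000000, weight = 0.
  m = 100 → c = 11001001, weight = 4.
  m = 010 → c = 11100100, weight = 4.
  m = 110 → c = 00101101, weight = 4.
  m = 001 → c = 11001000, weight = 3.
  m = 101 → c = 00000001, weight = 1.
  m = 011 → c = 00101100, weight = 3.
  m = 111 → c = 11100101, weight = 5.
Tally weights:
  weight 0: 1 codewords.
  weight 1: 1 codewords.
  weight 3: 2 codewords.
  weight 4: 3 codewords.
  weight 5: 1 codewords.
Minimum distance d = smallest w > 0 with A_w > 0 = 1.
Sanity: Σ A_w = 8 = 2^3 = 8 ✓.


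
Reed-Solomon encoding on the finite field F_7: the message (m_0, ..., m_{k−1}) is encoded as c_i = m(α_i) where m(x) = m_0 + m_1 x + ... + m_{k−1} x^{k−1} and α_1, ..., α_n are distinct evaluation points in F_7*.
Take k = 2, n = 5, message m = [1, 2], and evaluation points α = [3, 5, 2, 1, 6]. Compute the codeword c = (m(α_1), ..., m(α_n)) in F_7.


c = [0, 4, 5, 3, 6]

Message polynomial: m(x) = 1 + 2·x (mod 7).
For each evaluation point α_i, compute m(α_i) mod 7:
  α_1 = 3: Horner steps 2 → 0, so m(3) = 0.
  α_2 = 5: Horner steps 2 → 4, so m(5) = 4.
  α_3 = 2: Horner steps 2 → 5, so m(2) = 5.
  α_4 = 1: Horner steps 2 → 3, so m(1) = 3.
  α_5 = 6: Horner steps 2 → 6, so m(6) = 6.
Codeword c = [0, 4, 5, 3, 6] ∈ F_7^5.


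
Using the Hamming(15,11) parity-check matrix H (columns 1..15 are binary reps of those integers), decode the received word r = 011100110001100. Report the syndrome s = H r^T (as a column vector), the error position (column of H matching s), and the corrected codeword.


s = (1, 0, 1, 1)^T, error position = 11, corrected codeword c = 011100110011100

Compute s = H r^T mod 2 one row at a time:
  s_1 = 1 + 0 + 0 + 0 + 1 + 1 + 0 + 0 = 3 ≡ 1 (mod 2).
  s_2 = 1 + 0 + 0 + 1 + 1 + 1 + 0 + 0 = 4 ≡ 0 (mod 2).
  s_3 = 1 + 1 + 0 + 1 + 0 + 0 + 0 + 0 = 3 ≡ 1 (mod 2).
  s_4 = 0 + 1 + 0 + 1 + 0 + 0 + 1 + 0 = 3 ≡ 1 (mod 2).
s = (1, 0, 1, 1)^T — this equals column 11 of H (binary 1011), so error is at position 11.
Correct: flip bit 11 of r = 011100110001100 to get c = 011100110011100.


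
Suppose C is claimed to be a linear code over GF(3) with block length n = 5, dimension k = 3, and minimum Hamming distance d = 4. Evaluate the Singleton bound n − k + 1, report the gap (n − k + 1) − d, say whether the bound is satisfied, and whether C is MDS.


Singleton RHS = n − k + 1 = 3, slack = -1, bound violated (no such code; not MDS).

Singleton bound: d ≤ n − k + 1.
Here n = 5, k = 3, so n − k + 1 = 3.
Given d = 4, check d ≤ 3: NO.
Slack = (n − k + 1) − d = -1.
The slack is negative: d = 4 exceeds n − k + 1 = 3 by 1, so the Singleton bound is violated and no linear [5, 3, 4]_3 code can exist. In particular it is not MDS (MDS requires d = n − k + 1 exactly).
Description: the claimed parameters are [5, 3, 4]_3; such a code would be impossible (violates the Singleton bound).


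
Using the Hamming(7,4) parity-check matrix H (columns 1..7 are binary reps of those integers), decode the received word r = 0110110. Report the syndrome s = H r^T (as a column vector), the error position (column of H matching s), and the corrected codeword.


s = (0, 1, 0)^T, error position = 2, corrected codeword c = 0010110

Compute s = H r^T mod 2 one row at a time:
  s_1 = 0 + 1 + 1 + 0 = 2 ≡ 0 (mod 2).
  s_2 = 1 + 1 + 1 + 0 = 3 ≡ 1 (mod 2).
  s_3 = 0 + 1 + 1 + 0 = 2 ≡ 0 (mod 2).
s = (0, 1, 0)^T — this equals column 2 of H (binary 010), so error is at position 2.
Correct: flip bit 2 of r = 0110110 to get c = 0010110.


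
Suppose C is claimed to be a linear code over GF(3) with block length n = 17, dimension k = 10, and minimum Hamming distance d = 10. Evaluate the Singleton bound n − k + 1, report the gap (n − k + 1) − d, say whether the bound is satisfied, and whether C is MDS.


Singleton RHS = n − k + 1 = 8, slack = -2, bound violated (no such code; not MDS).

Singleton bound: d ≤ n − k + 1.
Here n = 17, k = 10, so n − k + 1 = 8.
Given d = 10, check d ≤ 8: NO.
Slack = (n − k + 1) − d = -2.
The slack is negative: d = 10 exceeds n − k + 1 = 8 by 2, so the Singleton bound is violated and no linear [17, 10, 10]_3 code can exist. In particular it is not MDS (MDS requires d = n − k + 1 exactly).
Description: the claimed parameters are [17, 10, 10]_3; such a code would be impossible (violates the Singleton bound).


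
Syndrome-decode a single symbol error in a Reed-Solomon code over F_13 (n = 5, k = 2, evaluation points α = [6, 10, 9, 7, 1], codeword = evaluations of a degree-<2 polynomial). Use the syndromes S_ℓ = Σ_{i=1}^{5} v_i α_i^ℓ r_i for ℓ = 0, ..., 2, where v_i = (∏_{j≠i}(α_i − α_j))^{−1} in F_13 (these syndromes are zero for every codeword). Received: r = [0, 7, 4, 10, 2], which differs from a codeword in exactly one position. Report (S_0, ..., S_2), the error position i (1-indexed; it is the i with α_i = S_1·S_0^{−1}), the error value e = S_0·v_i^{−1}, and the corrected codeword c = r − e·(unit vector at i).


S = (8, 2, 7), error at position 2, error magnitude e = 6, c = [0, 1, 4, 10, 2].

Step 1: column multipliers v_i = (∏_{j≠i}(α_i − α_j))^{−1} mod 13.
  i = 1 (α = 6): (6−10)(6−9)(6−7)(6−1) = (−4)·(−3)·(−1)·5 = −60 ≡ 5, so v_1 = 5^{−1} = 8 (mod 13).
  i = 2 (α = 10): (10−6)(10−9)(10−7)(10−1) = 4·1·3·9 = 108 ≡ 4, so v_2 = 4^{−1} = 10 (mod 13).
  i = 3 (α = 9): (9−6)(9−10)(9−7)(9−1) = 3·(−1)·2·8 = −48 ≡ 4, so v_3 = 4^{−1} = 10 (mod 13).
  i = 4 (α = 7): (7−6)(7−10)(7−9)(7−1) = 1·(−3)·(−2)·6 = 36 ≡ 10, so v_4 = 10^{−1} = 4 (mod 13).
  i = 5 (α = 1): (1−6)(1−10)(1−9)(1−7) = (−5)·(−9)·(−8)·(−6) = 2160 ≡ 2, so v_5 = 2^{−1} = 7 (mod 13).
  v = [8, 10, 10, 4, 7].
Step 2: syndromes of r = [0, 7, 4, 10, 2] (all sums mod 13).
  S_0 = Σ v_i r_i = 8·0 + 10·7 + 10·4 + 4·10 + 7·2 = 164 ≡ 8.
  S_1 = Σ v_i α_i r_i = 8·6·0 + 10·10·7 + 10·9·4 + 4·7·10 + 7·1·2 = 1354 ≡ 2.
  α_i^2 mod 13 = [10, 9, 3, 10, 1].
  S_2 = Σ v_i α_i^2 r_i = 8·10·0 + 10·9·7 + 10·3·4 + 4·10·10 + 7·1·2 = 1164 ≡ 7.
  S = (8, 2, 7) ≠ 0, so r is not a codeword (an error is present).
Step 3: locate the error. For a single error e at position i, S_ℓ = v_i·e·α_i^ℓ, so α_err = S_1/S_0.
  S_0^{−1} = 8^{−1} = 5 (mod 13), so α_err = 2·5 = 10 ≡ 10 = α_2. Error position i = 2.
  Consistency check: S_2/S_1 = 7·7 = 49 ≡ 10 = α_err ✓ (single-error assumption holds).
Step 4: error magnitude e = S_0/v_2 = S_0·∏_{j≠2}(α_2 − α_j) = 8·4 = 32 ≡ 6 (mod 13).
Step 5: correct position 2: c_2 = r_2 − e = 7 − 6 ≡ 1 (mod 13). Hence c = [0, 1, 4, 10, 2].
  Check: interpolating c through the α_i gives m(x) = 5 + 10·x (degree < 2) with m(α_i) = c_i for every i, so c is indeed a codeword.


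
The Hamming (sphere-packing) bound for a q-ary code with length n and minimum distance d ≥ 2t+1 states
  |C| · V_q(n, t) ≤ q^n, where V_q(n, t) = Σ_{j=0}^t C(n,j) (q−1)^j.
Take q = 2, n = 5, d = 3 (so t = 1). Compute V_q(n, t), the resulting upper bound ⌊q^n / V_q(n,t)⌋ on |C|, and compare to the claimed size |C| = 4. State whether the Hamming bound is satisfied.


V_q(n, t) = 6, q^n = 32, Hamming bound = 5, |C| = 4 ≤ bound (satisfied).

Step 1: Compute V_q(n, t) = Σ_{j=0}^1 C(n, j) (q−1)^j.
  j = 0: C(5,0)·(1)^0 = 1·1 = 1.
  j = 1: C(5,1)·(1)^1 = 5·1 = 5.
  V_q(n, t) = 1 + 5 = 6.
Step 2: q^n = 2^5 = 32.
Step 3: Hamming bound ⌊q^n / V_q(n,t)⌋ = ⌊32/6⌋ = 5.
Step 4: Compare |C| = 4 to 5: satisfied.
The claimed |C| lies below the Hamming bound.


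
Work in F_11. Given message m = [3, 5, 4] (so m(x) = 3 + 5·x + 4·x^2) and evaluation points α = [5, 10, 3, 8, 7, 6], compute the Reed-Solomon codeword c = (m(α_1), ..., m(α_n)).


c = [7, 2, 10, 2, 3, 1]

Message polynomial: m(x) = 3 + 5·x + 4·x^2 (mod 11).
For each evaluation point α_i, compute m(α_i) mod 11:
  α_1 = 5: Horner steps 4 → 3 → 7, so m(5) = 7.
  α_2 = 10: Horner steps 4 → 1 → 2, so m(10) = 2.
  α_3 = 3: Horner steps 4 → 6 → 10, so m(3) = 10.
  α_4 = 8: Horner steps 4 → 4 → 2, so m(8) = 2.
  α_5 = 7: Horner steps 4 → 0 → 3, so m(7) = 3.
  α_6 = 6: Horner steps 4 → 7 → 1, so m(6) = 1.
Codeword c = [7, 2, 10, 2, 3, 1] ∈ F_11^6.


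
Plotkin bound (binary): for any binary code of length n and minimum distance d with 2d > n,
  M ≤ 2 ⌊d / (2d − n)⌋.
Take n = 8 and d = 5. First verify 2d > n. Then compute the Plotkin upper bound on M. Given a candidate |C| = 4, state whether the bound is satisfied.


Plotkin bound M ≤ 4; given |C| = 4 ≤ bound (satisfied).

Check applicability: 2d = 10, n = 8.
2d − n = 2 > 0, so Plotkin applies.
Compute d/(2d−n) = 5/2 ≈ 2.5000.
⌊d/(2d−n)⌋ = 2.
Plotkin bound: M ≤ 2·2 = 4.
Given |C| = 4, check: satisfied.
This |C| is at the Plotkin bound.


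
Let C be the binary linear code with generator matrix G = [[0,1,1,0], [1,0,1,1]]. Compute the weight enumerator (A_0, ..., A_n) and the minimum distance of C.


Weight distribution: A_0 = 1, A_2 = 1, A_3 = 2. Minimum distance d = 2.

Enumerate all 2^2 = 4 messages m ∈ F_2^2.
For each, compute codeword c = mG in F_2^4, then tally its weight.
  m = 00 → c = 0000, weight = 0.
  m = 10 → c = 0110, weight = 2.
  m = 01 → c = 1011, weight = 3.
  m = 11 → c = 1101, weight = 3.
Tally weights:
  weight 0: 1 codewords.
  weight 2: 1 codewords.
  weight 3: 2 codewords.
Minimum distance d = smallest w > 0 with A_w > 0 = 2.
Sanity: Σ A_w = 4 = 2^2 = 4 ✓.


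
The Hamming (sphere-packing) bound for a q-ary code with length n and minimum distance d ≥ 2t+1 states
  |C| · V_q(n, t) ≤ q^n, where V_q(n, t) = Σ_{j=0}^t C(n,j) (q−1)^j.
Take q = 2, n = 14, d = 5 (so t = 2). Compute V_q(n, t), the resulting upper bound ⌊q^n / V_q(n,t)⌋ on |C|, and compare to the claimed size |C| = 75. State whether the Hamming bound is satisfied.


V_q(n, t) = 106, q^n = 16384, Hamming bound = 154, |C| = 75 ≤ bound (satisfied).

Step 1: Compute V_q(n, t) = Σ_{j=0}^2 C(n, j) (q−1)^j.
  j = 0: C(14,0)·(1)^0 = 1·1 = 1.
  j = 1: C(14,1)·(1)^1 = 14·1 = 14.
  j = 2: C(14,2)·(1)^2 = 91·1 = 91.
  V_q(n, t) = 1 + 14 + 91 = 106.
Step 2: q^n = 2^14 = 16384.
Step 3: Hamming bound ⌊q^n / V_q(n,t)⌋ = ⌊16384/106⌋ = 154.
Step 4: Compare |C| = 75 to 154: satisfied.
The claimed |C| lies below the Hamming bound.


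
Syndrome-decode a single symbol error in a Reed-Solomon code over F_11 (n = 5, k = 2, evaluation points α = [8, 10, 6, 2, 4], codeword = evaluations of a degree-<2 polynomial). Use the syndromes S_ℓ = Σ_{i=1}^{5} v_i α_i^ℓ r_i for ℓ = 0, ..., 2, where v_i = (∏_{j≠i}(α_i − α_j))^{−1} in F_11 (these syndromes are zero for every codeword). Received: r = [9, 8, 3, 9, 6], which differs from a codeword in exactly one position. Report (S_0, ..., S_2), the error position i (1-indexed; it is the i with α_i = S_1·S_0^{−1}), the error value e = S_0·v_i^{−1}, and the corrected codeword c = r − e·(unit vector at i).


S = (3, 2, 5), error at position 1, error magnitude e = 9, c = [0, 8, 3, 9, 6].

Step 1: column multipliers v_i = (∏_{j≠i}(α_i − α_j))^{−1} mod 11.
  i = 1 (α = 8): (8−10)(8−6)(8−2)(8−4) = (−2)·2·6·4 = −96 ≡ 3, so v_1 = 3^{−1} = 4 (mod 11).
  i = 2 (α = 10): (10−8)(10−6)(10−2)(10−4) = 2·4·8·6 = 384 ≡ 10, so v_2 = 10^{−1} = 10 (mod 11).
  i = 3 (α = 6): (6−8)(6−10)(6−2)(6−4) = (−2)·(−4)·4·2 = 64 ≡ 9, so v_3 = 9^{−1} = 5 (mod 11).
  i = 4 (α = 2): (2−8)(2−10)(2−6)(2−4) = (−6)·(−8)·(−4)·(−2) = 384 ≡ 10, so v_4 = 10^{−1} = 10 (mod 11).
  i = 5 (α = 4): (4−8)(4−10)(4−6)(4−2) = (−4)·(−6)·(−2)·2 = −96 ≡ 3, so v_5 = 3^{−1} = 4 (mod 11).
  v = [4, 10, 5, 10, 4].
Step 2: syndromes of r = [9, 8, 3, 9, 6] (all sums mod 11).
  S_0 = Σ v_i r_i = 4·9 + 10·8 + 5·3 + 10·9 + 4·6 = 245 ≡ 3.
  S_1 = Σ v_i α_i r_i = 4·8·9 + 10·10·8 + 5·6·3 + 10·2·9 + 4·4·6 = 1454 ≡ 2.
  α_i^2 mod 11 = [9, 1, 3, 4, 5].
  S_2 = Σ v_i α_i^2 r_i = 4·9·9 + 10·1·8 + 5·3·3 + 10·4·9 + 4·5·6 = 929 ≡ 5.
  S = (3, 2, 5) ≠ 0, so r is not a codeword (an error is present).
Step 3: locate the error. For a single error e at position i, S_ℓ = v_i·e·α_i^ℓ, so α_err = S_1/S_0.
  S_0^{−1} = 3^{−1} = 4 (mod 11), so α_err = 2·4 = 8 ≡ 8 = α_1. Error position i = 1.
  Consistency check: S_2/S_1 = 5·6 = 30 ≡ 8 = α_err ✓ (single-error assumption holds).
Step 4: error magnitude e = S_0/v_1 = S_0·∏_{j≠1}(α_1 − α_j) = 3·3 = 9 ≡ 9 (mod 11).
Step 5: correct position 1: c_1 = r_1 − e = 9 − 9 ≡ 0 (mod 11). Hence c = [0, 8, 3, 9, 6].
  Check: interpolating c through the α_i gives m(x) = 1 + 4·x (degree < 2) with m(α_i) = c_i for every i, so c is indeed a codeword.
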